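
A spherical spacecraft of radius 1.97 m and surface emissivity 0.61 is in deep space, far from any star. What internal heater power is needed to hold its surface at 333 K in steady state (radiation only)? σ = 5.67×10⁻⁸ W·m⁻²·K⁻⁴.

P ≈ 20700 W

P = εσ·4πr²·T⁴.
4πr² = 48.77 m²; T⁴ = 1.230×10¹⁰ K⁴.
P = 0.61·5.67×10⁻⁸·48.77·1.230×10¹⁰.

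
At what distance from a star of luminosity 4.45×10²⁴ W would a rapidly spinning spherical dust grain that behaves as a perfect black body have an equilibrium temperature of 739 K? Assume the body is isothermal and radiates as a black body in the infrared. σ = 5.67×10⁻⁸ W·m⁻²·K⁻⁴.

d ≈ 2.29×10⁹ m

For an isothermal black-emitting sphere, (1−a)S·πr² = σ·4πr²·T⁴ ⇒ S = 4σT⁴/(1−a).
S = 4·5.67×10⁻⁸·(739)⁴/1.00 = 67640 W/m².
Flux falls as S = L/(4πd²), so d = √(L/(4πS)) = √(4.45×10²⁴/(4π·67640)).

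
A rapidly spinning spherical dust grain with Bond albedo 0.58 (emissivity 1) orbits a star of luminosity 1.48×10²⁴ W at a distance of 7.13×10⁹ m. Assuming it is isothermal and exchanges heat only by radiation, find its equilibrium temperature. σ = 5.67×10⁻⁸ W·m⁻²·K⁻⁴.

T ≈ 256 K

First find the stellar flux at distance d: S = L/(4πd²) = 1.48×10²⁴/(4π·(7.13×10⁹)²) = 2317 W/m².
For an isothermal sphere, absorbed (1−a)S·πr² = emitted σ·4πr²·T⁴, so T⁴ = (1−a)S/(4σ).
T⁴ = 0.420·2317/(4·5.67×10⁻⁸) = 4.290×10⁹ K⁴.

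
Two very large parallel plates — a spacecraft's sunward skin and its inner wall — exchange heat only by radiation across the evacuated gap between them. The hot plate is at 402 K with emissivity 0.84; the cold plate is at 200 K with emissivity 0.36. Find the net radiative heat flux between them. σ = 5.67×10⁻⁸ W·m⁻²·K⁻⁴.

For two infinite grey parallel plates, q = σ(T₁⁴ − T₂⁴)/(1/ε₁ + 1/ε₂ − 1).
T₁⁴ − T₂⁴ = 2.612×10¹⁰ − 1.600×10⁹ = 2.452×10¹⁰ K⁴.
1/ε₁ + 1/ε₂ − 1 = 1.190 + 2.778 − 1 = 2.968.
q = 5.67×10⁻⁸ × 2.452×10¹⁰ / 2.968.

q ≈ 468 W/m²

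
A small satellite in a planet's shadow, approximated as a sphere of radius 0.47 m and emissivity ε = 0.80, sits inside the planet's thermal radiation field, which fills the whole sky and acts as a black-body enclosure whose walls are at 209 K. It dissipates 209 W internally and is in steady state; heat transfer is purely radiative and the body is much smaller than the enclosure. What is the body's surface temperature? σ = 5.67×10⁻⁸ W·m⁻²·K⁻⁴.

T ≈ 244 K

For a small grey body in a large enclosure, net radiated power = εσA(T⁴ − T_w⁴).
Steady state: P = εσA(T⁴ − T_w⁴) with A = 4πr² = 2.776 m².
T⁴ = P/(εσA) + T_w⁴ = 209/(0.80·5.67×10⁻⁸·2.776) + (209)⁴
    = 1.660×10⁹ + 1.908×10⁹ = 3.568×10⁹ K⁴.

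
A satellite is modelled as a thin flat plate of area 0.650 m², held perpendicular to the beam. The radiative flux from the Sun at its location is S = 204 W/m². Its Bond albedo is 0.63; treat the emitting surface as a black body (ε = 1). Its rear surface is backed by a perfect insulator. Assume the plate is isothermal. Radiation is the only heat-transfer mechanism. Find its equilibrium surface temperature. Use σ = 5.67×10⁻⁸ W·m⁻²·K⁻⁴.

At equilibrium, absorbed power = emitted power.
Absorbing cross-section = A = 0.6500 m²; emitting surface = A = 0.6500 m² (ratio 1).
(1−a)S·A_cross = εσ·A_surf·T⁴  ⇒  T⁴ = (1−a)S/(1σ).
T⁴ = 0.370·204/(1·5.67×10⁻⁸) = 1.331×10⁹ K⁴.
T = (1.331×10⁹)^(1/4).

T ≈ 191 K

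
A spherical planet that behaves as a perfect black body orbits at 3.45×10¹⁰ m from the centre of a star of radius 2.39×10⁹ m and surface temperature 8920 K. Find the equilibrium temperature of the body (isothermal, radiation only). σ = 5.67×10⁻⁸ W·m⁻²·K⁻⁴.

T ≈ 1660 K

The star's surface emits σT_*⁴; at distance d the flux is S = σT_*⁴(R_*/d)².
S = 5.67×10⁻⁸·(8920)⁴·(2.39×10⁹/3.45×10¹⁰)² = 1.723×10⁶ W/m².
For an isothermal sphere T⁴ = (1−a)S/(4σ) = 7.596×10¹² K⁴.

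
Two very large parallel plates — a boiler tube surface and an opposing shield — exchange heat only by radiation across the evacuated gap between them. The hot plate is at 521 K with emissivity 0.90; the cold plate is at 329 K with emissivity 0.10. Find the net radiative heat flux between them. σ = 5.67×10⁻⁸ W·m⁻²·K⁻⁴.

q ≈ 347 W/m²

For two infinite grey parallel plates, q = σ(T₁⁴ − T₂⁴)/(1/ε₁ + 1/ε₂ − 1).
T₁⁴ − T₂⁴ = 7.368×10¹⁰ − 1.172×10¹⁰ = 6.196×10¹⁰ K⁴.
1/ε₁ + 1/ε₂ − 1 = 1.111 + 10.00 − 1 = 10.11.
q = 5.67×10⁻⁸ × 6.196×10¹⁰ / 10.11.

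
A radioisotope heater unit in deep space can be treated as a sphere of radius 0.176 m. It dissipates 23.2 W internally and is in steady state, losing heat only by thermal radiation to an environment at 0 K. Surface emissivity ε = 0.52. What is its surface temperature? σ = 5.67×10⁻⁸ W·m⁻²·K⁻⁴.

T ≈ 212 K

Steady state: internal power = radiated power, P = εσA T⁴.
Radiating area A = 4πr² = 0.3893 m².
T⁴ = P/(εσA) = 23.2/(0.52·5.67×10⁻⁸·0.3893) = 2.021×10⁹ K⁴.
T = (2.021×10⁹)^(1/4).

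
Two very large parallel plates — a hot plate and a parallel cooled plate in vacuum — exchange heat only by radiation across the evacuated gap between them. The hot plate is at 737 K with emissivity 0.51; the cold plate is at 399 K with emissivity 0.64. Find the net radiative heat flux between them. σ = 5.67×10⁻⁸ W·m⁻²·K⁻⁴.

For two infinite grey parallel plates, q = σ(T₁⁴ − T₂⁴)/(1/ε₁ + 1/ε₂ − 1).
T₁⁴ − T₂⁴ = 2.950×10¹¹ − 2.534×10¹⁰ = 2.697×10¹¹ K⁴.
1/ε₁ + 1/ε₂ − 1 = 1.961 + 1.562 − 1 = 2.523.
q = 5.67×10⁻⁸ × 2.697×10¹¹ / 2.523.

q ≈ 6060 W/m²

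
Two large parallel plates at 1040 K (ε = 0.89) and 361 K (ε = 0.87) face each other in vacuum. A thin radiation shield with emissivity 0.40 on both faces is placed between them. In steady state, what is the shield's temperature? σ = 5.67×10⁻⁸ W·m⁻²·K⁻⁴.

T_s ≈ 879 K

In steady state the net flux on the hot side equals that on the cold side.
σ(T₁⁴−T_s⁴)/D₁ = σ(T_s⁴−T₂⁴)/D₂, with D₁ = 1/ε₁+1/ε_s−1 = 2.624, D₂ = 1/ε_s+1/ε₂−1 = 2.649.
Solve for T_s⁴: T_s⁴ = (D₂·T₁⁴ + D₁·T₂⁴)/(D₁+D₂) = 5.962×10¹¹ K⁴.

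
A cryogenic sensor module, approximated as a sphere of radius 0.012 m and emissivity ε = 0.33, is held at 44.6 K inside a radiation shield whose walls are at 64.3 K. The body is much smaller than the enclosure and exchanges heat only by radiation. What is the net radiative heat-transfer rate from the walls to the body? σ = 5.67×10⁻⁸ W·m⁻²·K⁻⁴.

P_net ≈ 4.45×10⁻⁴ W

For a small grey body in a large enclosure: P_net = εσA(T_body⁴ − T_wall⁴).
A = 4πr² = 0.001810 m²; T_body⁴ − T_wall⁴ = 3.957×10⁶ − 1.709×10⁷ = -1.314×10⁷ K⁴.
|P_net| = 0.33·5.67×10⁻⁸·0.001810·1.314×10⁷.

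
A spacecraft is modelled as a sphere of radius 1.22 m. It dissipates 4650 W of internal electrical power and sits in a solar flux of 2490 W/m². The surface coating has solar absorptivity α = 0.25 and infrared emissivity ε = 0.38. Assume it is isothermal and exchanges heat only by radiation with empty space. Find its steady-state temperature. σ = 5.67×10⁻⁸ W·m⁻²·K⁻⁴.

T ≈ 370 K

At steady state, absorbed solar power + internal power = radiated power.
Absorbed: α·S·A_cross = 0.25·2490·4.676 = 2911 W (cross-section πr²).
Total input = 2911 + 4650 = 7561 W.
Radiated: εσ·A_surf·T⁴ with A_surf = 4πr² = 18.70 m².
T⁴ = 7561/(0.38·5.67×10⁻⁸·18.70) = 1.876×10¹⁰ K⁴.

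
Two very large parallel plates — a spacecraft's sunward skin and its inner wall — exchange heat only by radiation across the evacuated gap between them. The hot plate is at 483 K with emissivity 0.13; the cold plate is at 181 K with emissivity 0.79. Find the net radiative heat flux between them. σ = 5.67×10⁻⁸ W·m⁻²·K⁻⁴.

q ≈ 380 W/m²

For two infinite grey parallel plates, q = σ(T₁⁴ − T₂⁴)/(1/ε₁ + 1/ε₂ − 1).
T₁⁴ − T₂⁴ = 5.442×10¹⁰ − 1.073×10⁹ = 5.335×10¹⁰ K⁴.
1/ε₁ + 1/ε₂ − 1 = 7.692 + 1.266 − 1 = 7.958.
q = 5.67×10⁻⁸ × 5.335×10¹⁰ / 7.958.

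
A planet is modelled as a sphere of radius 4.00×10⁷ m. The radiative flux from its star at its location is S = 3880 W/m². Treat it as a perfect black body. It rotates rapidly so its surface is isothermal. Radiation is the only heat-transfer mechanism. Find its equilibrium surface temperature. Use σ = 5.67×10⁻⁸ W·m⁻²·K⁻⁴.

At equilibrium, absorbed power = emitted power.
Absorbing cross-section = πr² = 5.027×10¹⁵ m²; emitting surface = 4πr² = 2.011×10¹⁶ m² (ratio 4).
S·A_cross = εσ·A_surf·T⁴  ⇒  T⁴ = S/(4σ).
T⁴ = 1.00·3880/(4·5.67×10⁻⁸) = 1.711×10¹⁰ K⁴.
T = (1.711×10¹⁰)^(1/4).

T ≈ 362 K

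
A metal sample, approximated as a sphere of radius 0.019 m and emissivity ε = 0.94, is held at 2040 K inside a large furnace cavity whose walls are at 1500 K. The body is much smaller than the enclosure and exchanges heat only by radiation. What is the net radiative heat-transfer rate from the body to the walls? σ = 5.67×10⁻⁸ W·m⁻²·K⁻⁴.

For a small grey body in a large enclosure: P_net = εσA(T_body⁴ − T_wall⁴).
A = 4πr² = 0.004536 m²; T_body⁴ − T_wall⁴ = 1.732×10¹³ − 5.062×10¹² = 1.226×10¹³ K⁴.
|P_net| = 0.94·5.67×10⁻⁸·0.004536·1.226×10¹³.

P_net ≈ 2960 W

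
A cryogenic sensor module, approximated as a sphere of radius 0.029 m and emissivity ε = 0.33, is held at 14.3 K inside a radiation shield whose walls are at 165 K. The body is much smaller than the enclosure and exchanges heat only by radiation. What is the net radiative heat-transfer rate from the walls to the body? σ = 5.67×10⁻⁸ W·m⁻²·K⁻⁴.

For a small grey body in a large enclosure: P_net = εσA(T_body⁴ − T_wall⁴).
A = 4πr² = 0.01057 m²; T_body⁴ − T_wall⁴ = 41820 − 7.412×10⁸ = -7.412×10⁸ K⁴.
|P_net| = 0.33·5.67×10⁻⁸·0.01057·7.412×10⁸.

P_net ≈ 0.147 W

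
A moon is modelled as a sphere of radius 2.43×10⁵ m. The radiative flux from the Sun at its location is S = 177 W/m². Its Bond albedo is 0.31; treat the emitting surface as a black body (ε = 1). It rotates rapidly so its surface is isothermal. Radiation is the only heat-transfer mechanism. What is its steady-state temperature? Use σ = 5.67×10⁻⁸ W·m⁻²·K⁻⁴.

T ≈ 152 K

At equilibrium, absorbed power = emitted power.
Absorbing cross-section = πr² = 1.855×10¹¹ m²; emitting surface = 4πr² = 7.420×10¹¹ m² (ratio 4).
(1−a)S·A_cross = εσ·A_surf·T⁴  ⇒  T⁴ = (1−a)S/(4σ).
T⁴ = 0.690·177/(4·5.67×10⁻⁸) = 5.385×10⁸ K⁴.
T = (5.385×10⁸)^(1/4).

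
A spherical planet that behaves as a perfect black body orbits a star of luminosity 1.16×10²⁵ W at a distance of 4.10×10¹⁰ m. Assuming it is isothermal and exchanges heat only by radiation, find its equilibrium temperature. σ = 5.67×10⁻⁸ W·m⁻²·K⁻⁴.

First find the stellar flux at distance d: S = L/(4πd²) = 1.16×10²⁵/(4π·(4.10×10¹⁰)²) = 549.1 W/m².
For an isothermal sphere, absorbed (1−a)S·πr² = emitted σ·4πr²·T⁴, so T⁴ = (1−a)S/(4σ).
T⁴ = 1.00·549.1/(4·5.67×10⁻⁸) = 2.421×10⁹ K⁴.

T ≈ 222 K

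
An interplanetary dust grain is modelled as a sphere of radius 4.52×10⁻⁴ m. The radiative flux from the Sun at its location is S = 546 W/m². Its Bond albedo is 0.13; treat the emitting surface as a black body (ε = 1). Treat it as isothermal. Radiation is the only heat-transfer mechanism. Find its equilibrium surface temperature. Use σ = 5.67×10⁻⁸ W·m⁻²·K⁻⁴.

T ≈ 214 K

At equilibrium, absorbed power = emitted power.
Absorbing cross-section = πr² = 6.418×10⁻⁷ m²; emitting surface = 4πr² = 2.567×10⁻⁶ m² (ratio 4).
(1−a)S·A_cross = εσ·A_surf·T⁴  ⇒  T⁴ = (1−a)S/(4σ).
T⁴ = 0.870·546/(4·5.67×10⁻⁸) = 2.094×10⁹ K⁴.
T = (2.094×10⁹)^(1/4).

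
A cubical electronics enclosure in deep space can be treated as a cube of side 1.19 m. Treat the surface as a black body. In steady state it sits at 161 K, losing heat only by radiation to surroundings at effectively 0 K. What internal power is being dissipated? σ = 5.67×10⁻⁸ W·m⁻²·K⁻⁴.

P ≈ 324 W

Steady state: P = εσA T⁴.
A = 6L² = 8.497 m²; T⁴ = (161)⁴ = 6.719×10⁸ K⁴.
P = 1.0 × 5.67×10⁻⁸ × 8.497 × 6.719×10⁸.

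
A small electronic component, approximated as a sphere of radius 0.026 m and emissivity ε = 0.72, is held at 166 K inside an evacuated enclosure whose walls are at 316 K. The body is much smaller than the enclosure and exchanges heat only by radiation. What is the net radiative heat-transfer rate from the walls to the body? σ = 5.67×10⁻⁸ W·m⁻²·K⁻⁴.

P_net ≈ 3.19 W

For a small grey body in a large enclosure: P_net = εσA(T_body⁴ − T_wall⁴).
A = 4πr² = 0.008495 m²; T_body⁴ − T_wall⁴ = 7.593×10⁸ − 9.971×10⁹ = -9.212×10⁹ K⁴.
|P_net| = 0.72·5.67×10⁻⁸·0.008495·9.212×10⁹.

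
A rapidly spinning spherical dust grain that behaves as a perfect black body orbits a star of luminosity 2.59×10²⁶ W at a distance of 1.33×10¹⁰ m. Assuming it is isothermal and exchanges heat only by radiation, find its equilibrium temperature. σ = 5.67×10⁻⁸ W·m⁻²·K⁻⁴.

First find the stellar flux at distance d: S = L/(4πd²) = 2.59×10²⁶/(4π·(1.33×10¹⁰)²) = 1.165×10⁵ W/m².
For an isothermal sphere, absorbed (1−a)S·πr² = emitted σ·4πr²·T⁴, so T⁴ = (1−a)S/(4σ).
T⁴ = 1.00·1.165×10⁵/(4·5.67×10⁻⁸) = 5.137×10¹¹ K⁴.

T ≈ 847 K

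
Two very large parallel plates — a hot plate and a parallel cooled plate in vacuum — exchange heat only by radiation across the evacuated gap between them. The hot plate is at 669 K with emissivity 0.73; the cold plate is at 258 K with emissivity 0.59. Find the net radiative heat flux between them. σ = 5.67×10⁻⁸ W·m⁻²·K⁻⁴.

q ≈ 5380 W/m²

For two infinite grey parallel plates, q = σ(T₁⁴ − T₂⁴)/(1/ε₁ + 1/ε₂ − 1).
T₁⁴ − T₂⁴ = 2.003×10¹¹ − 4.431×10⁹ = 1.959×10¹¹ K⁴.
1/ε₁ + 1/ε₂ − 1 = 1.370 + 1.695 − 1 = 2.065.
q = 5.67×10⁻⁸ × 1.959×10¹¹ / 2.065.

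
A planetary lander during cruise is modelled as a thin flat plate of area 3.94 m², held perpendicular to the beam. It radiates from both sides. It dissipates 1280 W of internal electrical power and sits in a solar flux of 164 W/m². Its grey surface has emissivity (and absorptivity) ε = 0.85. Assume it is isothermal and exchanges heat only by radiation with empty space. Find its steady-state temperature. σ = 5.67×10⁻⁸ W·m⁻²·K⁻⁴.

T ≈ 263 K

At steady state, absorbed solar power + internal power = radiated power.
Absorbed: α·S·A_cross = 0.85·164·3.940 = 549.2 W (cross-section A).
Total input = 549.2 + 1280 = 1829 W.
Radiated: εσ·A_surf·T⁴ with A_surf = 2A = 7.880 m².
T⁴ = 1829/(0.85·5.67×10⁻⁸·7.880) = 4.817×10⁹ K⁴.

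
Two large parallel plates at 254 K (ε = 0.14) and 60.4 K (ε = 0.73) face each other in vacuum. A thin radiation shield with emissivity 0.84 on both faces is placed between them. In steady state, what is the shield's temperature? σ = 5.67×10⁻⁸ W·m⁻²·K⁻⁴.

In steady state the net flux on the hot side equals that on the cold side.
σ(T₁⁴−T_s⁴)/D₁ = σ(T_s⁴−T₂⁴)/D₂, with D₁ = 1/ε₁+1/ε_s−1 = 7.333, D₂ = 1/ε_s+1/ε₂−1 = 1.560.
Solve for T_s⁴: T_s⁴ = (D₂·T₁⁴ + D₁·T₂⁴)/(D₁+D₂) = 7.412×10⁸ K⁴.

T_s ≈ 165 K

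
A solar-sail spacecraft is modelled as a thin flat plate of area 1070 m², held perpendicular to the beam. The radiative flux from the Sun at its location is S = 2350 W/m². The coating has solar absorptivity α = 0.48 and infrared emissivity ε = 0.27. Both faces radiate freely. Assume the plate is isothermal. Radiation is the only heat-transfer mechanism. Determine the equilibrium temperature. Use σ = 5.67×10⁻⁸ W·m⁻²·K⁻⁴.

T ≈ 438 K

At equilibrium, absorbed power = emitted power.
Absorbing cross-section = A = 1070 m²; emitting surface = 2A = 2140 m² (ratio 2).
αS·A_cross = εσ·A_surf·T⁴  ⇒  T⁴ = αS/(ε·2σ).
T⁴ = 0.480·2350/(0.27·2·5.67×10⁻⁸) = 3.684×10¹⁰ K⁴.
T = (3.684×10¹⁰)^(1/4).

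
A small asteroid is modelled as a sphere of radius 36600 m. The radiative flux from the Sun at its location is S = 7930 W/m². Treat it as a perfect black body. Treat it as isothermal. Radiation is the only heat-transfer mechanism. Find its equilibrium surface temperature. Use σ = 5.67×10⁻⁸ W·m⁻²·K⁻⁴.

T ≈ 432 K

At equilibrium, absorbed power = emitted power.
Absorbing cross-section = πr² = 4.208×10⁹ m²; emitting surface = 4πr² = 1.683×10¹⁰ m² (ratio 4).
S·A_cross = εσ·A_surf·T⁴  ⇒  T⁴ = S/(4σ).
T⁴ = 1.00·7930/(4·5.67×10⁻⁸) = 3.496×10¹⁰ K⁴.
T = (3.496×10¹⁰)^(1/4).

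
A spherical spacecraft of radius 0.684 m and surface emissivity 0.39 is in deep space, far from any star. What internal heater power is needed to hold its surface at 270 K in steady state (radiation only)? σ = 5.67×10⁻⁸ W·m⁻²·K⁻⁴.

P ≈ 691 W

P = εσ·4πr²·T⁴.
4πr² = 5.879 m²; T⁴ = 5.314×10⁹ K⁴.
P = 0.39·5.67×10⁻⁸·5.879·5.314×10⁹.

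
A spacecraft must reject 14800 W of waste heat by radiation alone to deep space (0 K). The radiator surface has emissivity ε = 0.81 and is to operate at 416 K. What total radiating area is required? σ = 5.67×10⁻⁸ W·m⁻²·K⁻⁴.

A ≈ 10.8 m²

P = εσA T⁴ ⇒ A = P/(εσT⁴).
T⁴ = 2.995×10¹⁰ K⁴.
A = 14800/(0.81 × 5.67×10⁻⁸ × 2.995×10¹⁰).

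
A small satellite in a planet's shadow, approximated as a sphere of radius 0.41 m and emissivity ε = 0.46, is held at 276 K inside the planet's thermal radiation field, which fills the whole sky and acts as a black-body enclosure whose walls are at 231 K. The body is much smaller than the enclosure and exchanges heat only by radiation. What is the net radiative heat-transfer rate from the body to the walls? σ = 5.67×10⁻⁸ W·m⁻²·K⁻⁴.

P_net ≈ 163 W

For a small grey body in a large enclosure: P_net = εσA(T_body⁴ − T_wall⁴).
A = 4πr² = 2.112 m²; T_body⁴ − T_wall⁴ = 5.803×10⁹ − 2.847×10⁹ = 2.955×10⁹ K⁴.
|P_net| = 0.46·5.67×10⁻⁸·2.112·2.955×10⁹.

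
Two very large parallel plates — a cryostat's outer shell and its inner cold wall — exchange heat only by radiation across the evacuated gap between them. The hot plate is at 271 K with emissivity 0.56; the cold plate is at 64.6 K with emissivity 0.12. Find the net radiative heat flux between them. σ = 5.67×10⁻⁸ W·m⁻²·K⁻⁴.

For two infinite grey parallel plates, q = σ(T₁⁴ − T₂⁴)/(1/ε₁ + 1/ε₂ − 1).
T₁⁴ − T₂⁴ = 5.394×10⁹ − 1.742×10⁷ = 5.376×10⁹ K⁴.
1/ε₁ + 1/ε₂ − 1 = 1.786 + 8.333 − 1 = 9.119.
q = 5.67×10⁻⁸ × 5.376×10⁹ / 9.119.

q ≈ 33.4 W/m²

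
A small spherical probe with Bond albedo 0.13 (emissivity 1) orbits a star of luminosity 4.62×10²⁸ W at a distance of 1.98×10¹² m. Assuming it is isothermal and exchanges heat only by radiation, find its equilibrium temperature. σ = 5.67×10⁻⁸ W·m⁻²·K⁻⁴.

T ≈ 245 K

First find the stellar flux at distance d: S = L/(4πd²) = 4.62×10²⁸/(4π·(1.98×10¹²)²) = 937.8 W/m².
For an isothermal sphere, absorbed (1−a)S·πr² = emitted σ·4πr²·T⁴, so T⁴ = (1−a)S/(4σ).
T⁴ = 0.870·937.8/(4·5.67×10⁻⁸) = 3.597×10⁹ K⁴.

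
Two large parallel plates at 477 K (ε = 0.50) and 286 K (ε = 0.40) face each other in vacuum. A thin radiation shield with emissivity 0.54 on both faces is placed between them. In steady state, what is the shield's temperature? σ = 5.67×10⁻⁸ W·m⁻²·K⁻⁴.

T_s ≈ 420 K

In steady state the net flux on the hot side equals that on the cold side.
σ(T₁⁴−T_s⁴)/D₁ = σ(T_s⁴−T₂⁴)/D₂, with D₁ = 1/ε₁+1/ε_s−1 = 2.852, D₂ = 1/ε_s+1/ε₂−1 = 3.352.
Solve for T_s⁴: T_s⁴ = (D₂·T₁⁴ + D₁·T₂⁴)/(D₁+D₂) = 3.105×10¹⁰ K⁴.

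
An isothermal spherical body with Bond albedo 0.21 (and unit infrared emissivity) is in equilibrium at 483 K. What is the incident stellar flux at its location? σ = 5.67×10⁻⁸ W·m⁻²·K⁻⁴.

(1−a)S·πr² = σ·4πr²·T⁴ ⇒ S = 4σT⁴/(1−a).
S = 4·5.67×10⁻⁸·5.442×10¹⁰/0.790.

S ≈ 15600 W/m²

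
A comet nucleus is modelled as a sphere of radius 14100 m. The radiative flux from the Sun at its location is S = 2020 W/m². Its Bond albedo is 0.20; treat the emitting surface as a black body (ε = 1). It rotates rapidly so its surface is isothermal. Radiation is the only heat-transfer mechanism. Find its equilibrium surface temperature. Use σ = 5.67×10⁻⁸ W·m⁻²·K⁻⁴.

At equilibrium, absorbed power = emitted power.
Absorbing cross-section = πr² = 6.246×10⁸ m²; emitting surface = 4πr² = 2.498×10⁹ m² (ratio 4).
(1−a)S·A_cross = εσ·A_surf·T⁴  ⇒  T⁴ = (1−a)S/(4σ).
T⁴ = 0.800·2020/(4·5.67×10⁻⁸) = 7.125×10⁹ K⁴.
T = (7.125×10⁹)^(1/4).

T ≈ 291 K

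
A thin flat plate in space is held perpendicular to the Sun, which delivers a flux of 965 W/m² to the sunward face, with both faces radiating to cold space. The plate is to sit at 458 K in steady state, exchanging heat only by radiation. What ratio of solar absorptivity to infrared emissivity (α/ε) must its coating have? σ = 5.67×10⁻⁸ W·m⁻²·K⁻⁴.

α/ε ≈ 5.17

Balance: αS·A = εσ·2A·T⁴ ⇒ α/ε = 2σT⁴/S.
α/ε = 2·5.67×10⁻⁸·(458)⁴/965 = 2·5.67×10⁻⁸·4.400×10¹⁰/965.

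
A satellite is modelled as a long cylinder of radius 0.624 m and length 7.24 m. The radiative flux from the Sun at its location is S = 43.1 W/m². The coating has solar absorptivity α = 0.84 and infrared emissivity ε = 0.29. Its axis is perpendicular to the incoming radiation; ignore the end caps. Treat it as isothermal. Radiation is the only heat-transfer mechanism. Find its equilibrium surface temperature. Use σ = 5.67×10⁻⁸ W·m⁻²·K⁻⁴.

At equilibrium, absorbed power = emitted power.
Absorbing cross-section = 2rL = 9.036 m²; emitting surface = 2πrL = 28.39 m² (ratio π).
αS·A_cross = εσ·A_surf·T⁴  ⇒  T⁴ = αS/(ε·πσ).
T⁴ = 0.840·43.1/(0.29·π·5.67×10⁻⁸) = 7.009×10⁸ K⁴.
T = (7.009×10⁸)^(1/4).

T ≈ 163 K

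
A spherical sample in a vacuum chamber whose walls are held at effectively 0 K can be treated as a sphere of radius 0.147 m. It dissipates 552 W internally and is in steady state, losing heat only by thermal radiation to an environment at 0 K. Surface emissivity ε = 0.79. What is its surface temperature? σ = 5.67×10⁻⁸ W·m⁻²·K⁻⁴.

Steady state: internal power = radiated power, P = εσA T⁴.
Radiating area A = 4πr² = 0.2715 m².
T⁴ = P/(εσA) = 552/(0.79·5.67×10⁻⁸·0.2715) = 4.538×10¹⁰ K⁴.
T = (4.538×10¹⁰)^(1/4).

T ≈ 462 K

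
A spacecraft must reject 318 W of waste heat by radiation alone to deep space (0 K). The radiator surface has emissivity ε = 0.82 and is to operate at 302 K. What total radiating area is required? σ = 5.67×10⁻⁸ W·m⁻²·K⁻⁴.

P = εσA T⁴ ⇒ A = P/(εσT⁴).
T⁴ = 8.318×10⁹ K⁴.
A = 318/(0.82 × 5.67×10⁻⁸ × 8.318×10⁹).

A ≈ 0.822 m²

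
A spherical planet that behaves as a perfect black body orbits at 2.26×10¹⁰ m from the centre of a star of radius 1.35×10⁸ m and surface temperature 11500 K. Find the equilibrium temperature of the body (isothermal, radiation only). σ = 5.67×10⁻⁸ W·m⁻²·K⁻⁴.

T ≈ 628 K

The star's surface emits σT_*⁴; at distance d the flux is S = σT_*⁴(R_*/d)².
S = 5.67×10⁻⁸·(11500)⁴·(1.35×10⁸/2.26×10¹⁰)² = 35390 W/m².
For an isothermal sphere T⁴ = (1−a)S/(4σ) = 1.560×10¹¹ K⁴.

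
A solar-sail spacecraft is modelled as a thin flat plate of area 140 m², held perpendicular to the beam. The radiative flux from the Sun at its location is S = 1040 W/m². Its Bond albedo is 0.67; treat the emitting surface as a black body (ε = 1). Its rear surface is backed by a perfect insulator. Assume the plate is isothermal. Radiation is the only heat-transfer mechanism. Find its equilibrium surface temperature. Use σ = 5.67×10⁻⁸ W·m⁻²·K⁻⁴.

At equilibrium, absorbed power = emitted power.
Absorbing cross-section = A = 140.0 m²; emitting surface = A = 140.0 m² (ratio 1).
(1−a)S·A_cross = εσ·A_surf·T⁴  ⇒  T⁴ = (1−a)S/(1σ).
T⁴ = 0.330·1040/(1·5.67×10⁻⁸) = 6.053×10⁹ K⁴.
T = (6.053×10⁹)^(1/4).

T ≈ 279 K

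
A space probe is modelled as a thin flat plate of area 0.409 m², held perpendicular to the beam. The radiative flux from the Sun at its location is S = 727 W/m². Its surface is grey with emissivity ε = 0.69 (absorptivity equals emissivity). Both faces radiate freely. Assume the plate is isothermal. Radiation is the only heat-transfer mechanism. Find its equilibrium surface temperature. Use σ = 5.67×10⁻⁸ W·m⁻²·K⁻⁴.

At equilibrium, absorbed power = emitted power.
Absorbing cross-section = A = 0.4090 m²; emitting surface = 2A = 0.8180 m² (ratio 2).
εS·A_cross = εσ·A_surf·T⁴  ⇒  T⁴ = S/(2σ)   (ε cancels).
T⁴ = 727/(2·5.67×10⁻⁸) = 6.411×10⁹ K⁴.
T = (6.411×10⁹)^(1/4).

T ≈ 283 K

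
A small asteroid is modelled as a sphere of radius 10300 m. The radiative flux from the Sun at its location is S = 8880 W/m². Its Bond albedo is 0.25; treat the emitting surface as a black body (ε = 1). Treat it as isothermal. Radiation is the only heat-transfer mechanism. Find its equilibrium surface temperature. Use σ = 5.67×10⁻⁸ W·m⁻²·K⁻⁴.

T ≈ 414 K

At equilibrium, absorbed power = emitted power.
Absorbing cross-section = πr² = 3.333×10⁸ m²; emitting surface = 4πr² = 1.333×10⁹ m² (ratio 4).
(1−a)S·A_cross = εσ·A_surf·T⁴  ⇒  T⁴ = (1−a)S/(4σ).
T⁴ = 0.750·8880/(4·5.67×10⁻⁸) = 2.937×10¹⁰ K⁴.
T = (2.937×10¹⁰)^(1/4).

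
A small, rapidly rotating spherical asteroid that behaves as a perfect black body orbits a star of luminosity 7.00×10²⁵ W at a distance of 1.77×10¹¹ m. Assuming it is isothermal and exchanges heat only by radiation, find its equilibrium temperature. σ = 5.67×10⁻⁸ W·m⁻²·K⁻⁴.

T ≈ 167 K

First find the stellar flux at distance d: S = L/(4πd²) = 7.00×10²⁵/(4π·(1.77×10¹¹)²) = 177.8 W/m².
For an isothermal sphere, absorbed (1−a)S·πr² = emitted σ·4πr²·T⁴, so T⁴ = (1−a)S/(4σ).
T⁴ = 1.00·177.8/(4·5.67×10⁻⁸) = 7.840×10⁸ K⁴.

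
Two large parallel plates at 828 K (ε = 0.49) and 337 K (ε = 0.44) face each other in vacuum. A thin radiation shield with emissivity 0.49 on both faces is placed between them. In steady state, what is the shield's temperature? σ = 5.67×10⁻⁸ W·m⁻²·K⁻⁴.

T_s ≈ 707 K

In steady state the net flux on the hot side equals that on the cold side.
σ(T₁⁴−T_s⁴)/D₁ = σ(T_s⁴−T₂⁴)/D₂, with D₁ = 1/ε₁+1/ε_s−1 = 3.082, D₂ = 1/ε_s+1/ε₂−1 = 3.314.
Solve for T_s⁴: T_s⁴ = (D₂·T₁⁴ + D₁·T₂⁴)/(D₁+D₂) = 2.498×10¹¹ K⁴.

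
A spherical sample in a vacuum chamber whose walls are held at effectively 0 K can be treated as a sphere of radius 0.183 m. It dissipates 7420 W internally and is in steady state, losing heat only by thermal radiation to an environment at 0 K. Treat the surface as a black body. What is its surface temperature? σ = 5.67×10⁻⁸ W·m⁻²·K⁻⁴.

T ≈ 747 K

Steady state: internal power = radiated power, P = εσA T⁴.
Radiating area A = 4πr² = 0.4208 m².
T⁴ = P/(εσA) = 7420/(1.0·5.67×10⁻⁸·0.4208) = 3.110×10¹¹ K⁴.
T = (3.110×10¹¹)^(1/4).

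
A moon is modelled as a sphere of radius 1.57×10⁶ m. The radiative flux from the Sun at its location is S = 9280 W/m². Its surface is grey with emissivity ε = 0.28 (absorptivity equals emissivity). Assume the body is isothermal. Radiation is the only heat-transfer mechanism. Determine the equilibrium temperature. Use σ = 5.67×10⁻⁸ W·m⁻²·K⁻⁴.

T ≈ 450 K

At equilibrium, absorbed power = emitted power.
Absorbing cross-section = πr² = 7.744×10¹² m²; emitting surface = 4πr² = 3.097×10¹³ m² (ratio 4).
εS·A_cross = εσ·A_surf·T⁴  ⇒  T⁴ = S/(4σ)   (ε cancels).
T⁴ = 9280/(4·5.67×10⁻⁸) = 4.092×10¹⁰ K⁴.
T = (4.092×10¹⁰)^(1/4).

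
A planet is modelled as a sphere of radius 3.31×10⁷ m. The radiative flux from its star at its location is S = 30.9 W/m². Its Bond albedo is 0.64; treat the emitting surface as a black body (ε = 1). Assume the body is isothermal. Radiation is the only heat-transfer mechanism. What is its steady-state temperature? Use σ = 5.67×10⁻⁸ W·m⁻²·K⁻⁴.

At equilibrium, absorbed power = emitted power.
Absorbing cross-section = πr² = 3.442×10¹⁵ m²; emitting surface = 4πr² = 1.377×10¹⁶ m² (ratio 4).
(1−a)S·A_cross = εσ·A_surf·T⁴  ⇒  T⁴ = (1−a)S/(4σ).
T⁴ = 0.360·30.9/(4·5.67×10⁻⁸) = 4.905×10⁷ K⁴.
T = (4.905×10⁷)^(1/4).

T ≈ 83.7 K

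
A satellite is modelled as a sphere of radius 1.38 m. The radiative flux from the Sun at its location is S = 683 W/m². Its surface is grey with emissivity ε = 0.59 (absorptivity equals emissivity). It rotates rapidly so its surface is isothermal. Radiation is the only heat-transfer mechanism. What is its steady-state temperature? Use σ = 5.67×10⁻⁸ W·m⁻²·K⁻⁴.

At equilibrium, absorbed power = emitted power.
Absorbing cross-section = πr² = 5.983 m²; emitting surface = 4πr² = 23.93 m² (ratio 4).
εS·A_cross = εσ·A_surf·T⁴  ⇒  T⁴ = S/(4σ)   (ε cancels).
T⁴ = 683/(4·5.67×10⁻⁸) = 3.011×10⁹ K⁴.
T = (3.011×10⁹)^(1/4).

T ≈ 234 K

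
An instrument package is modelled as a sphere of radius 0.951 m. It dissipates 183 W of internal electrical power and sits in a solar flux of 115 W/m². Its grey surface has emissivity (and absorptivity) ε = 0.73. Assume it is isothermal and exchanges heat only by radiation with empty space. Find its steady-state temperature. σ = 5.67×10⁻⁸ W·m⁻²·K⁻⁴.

At steady state, absorbed solar power + internal power = radiated power.
Absorbed: α·S·A_cross = 0.73·115·2.841 = 238.5 W (cross-section πr²).
Total input = 238.5 + 183 = 421.5 W.
Radiated: εσ·A_surf·T⁴ with A_surf = 4πr² = 11.37 m².
T⁴ = 421.5/(0.73·5.67×10⁻⁸·11.37) = 8.961×10⁸ K⁴.

T ≈ 173 K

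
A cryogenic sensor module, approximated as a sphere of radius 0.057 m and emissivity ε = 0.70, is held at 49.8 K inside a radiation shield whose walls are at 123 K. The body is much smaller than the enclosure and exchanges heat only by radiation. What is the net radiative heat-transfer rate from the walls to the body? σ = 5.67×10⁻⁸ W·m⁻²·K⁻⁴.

P_net ≈ 0.361 W

For a small grey body in a large enclosure: P_net = εσA(T_body⁴ − T_wall⁴).
A = 4πr² = 0.04083 m²; T_body⁴ − T_wall⁴ = 6.151×10⁶ − 2.289×10⁸ = -2.227×10⁸ K⁴.
|P_net| = 0.70·5.67×10⁻⁸·0.04083·2.227×10⁸.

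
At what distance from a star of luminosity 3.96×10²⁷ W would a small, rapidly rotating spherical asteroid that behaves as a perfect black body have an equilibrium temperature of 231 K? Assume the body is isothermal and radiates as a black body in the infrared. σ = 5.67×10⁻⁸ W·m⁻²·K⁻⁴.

d ≈ 6.99×10¹¹ m

For an isothermal black-emitting sphere, (1−a)S·πr² = σ·4πr²·T⁴ ⇒ S = 4σT⁴/(1−a).
S = 4·5.67×10⁻⁸·(231)⁴/1.00 = 645.8 W/m².
Flux falls as S = L/(4πd²), so d = √(L/(4πS)) = √(3.96×10²⁷/(4π·645.8)).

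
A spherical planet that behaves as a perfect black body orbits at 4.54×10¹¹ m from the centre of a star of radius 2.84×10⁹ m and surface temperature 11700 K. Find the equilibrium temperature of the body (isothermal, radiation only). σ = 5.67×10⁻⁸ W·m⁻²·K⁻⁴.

T ≈ 654 K

The star's surface emits σT_*⁴; at distance d the flux is S = σT_*⁴(R_*/d)².
S = 5.67×10⁻⁸·(11700)⁴·(2.84×10⁹/4.54×10¹¹)² = 41580 W/m².
For an isothermal sphere T⁴ = (1−a)S/(4σ) = 1.833×10¹¹ K⁴.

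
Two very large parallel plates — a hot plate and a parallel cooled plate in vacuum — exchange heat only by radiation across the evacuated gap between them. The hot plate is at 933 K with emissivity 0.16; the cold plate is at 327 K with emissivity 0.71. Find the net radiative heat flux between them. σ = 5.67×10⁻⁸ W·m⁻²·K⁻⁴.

q ≈ 6360 W/m²

For two infinite grey parallel plates, q = σ(T₁⁴ − T₂⁴)/(1/ε₁ + 1/ε₂ − 1).
T₁⁴ − T₂⁴ = 7.578×10¹¹ − 1.143×10¹⁰ = 7.463×10¹¹ K⁴.
1/ε₁ + 1/ε₂ − 1 = 6.250 + 1.408 − 1 = 6.658.
q = 5.67×10⁻⁸ × 7.463×10¹¹ / 6.658.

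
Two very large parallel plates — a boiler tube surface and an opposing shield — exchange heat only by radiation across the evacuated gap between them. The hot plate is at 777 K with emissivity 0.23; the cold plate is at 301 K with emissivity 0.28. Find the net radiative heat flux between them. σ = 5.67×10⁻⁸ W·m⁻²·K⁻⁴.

q ≈ 2920 W/m²

For two infinite grey parallel plates, q = σ(T₁⁴ − T₂⁴)/(1/ε₁ + 1/ε₂ − 1).
T₁⁴ − T₂⁴ = 3.645×10¹¹ − 8.209×10⁹ = 3.563×10¹¹ K⁴.
1/ε₁ + 1/ε₂ − 1 = 4.348 + 3.571 − 1 = 6.919.
q = 5.67×10⁻⁸ × 3.563×10¹¹ / 6.919.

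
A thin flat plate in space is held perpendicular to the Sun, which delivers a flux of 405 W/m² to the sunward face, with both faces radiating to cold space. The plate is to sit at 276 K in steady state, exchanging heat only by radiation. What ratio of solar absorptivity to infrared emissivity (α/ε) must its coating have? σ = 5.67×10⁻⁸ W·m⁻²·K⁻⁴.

Balance: αS·A = εσ·2A·T⁴ ⇒ α/ε = 2σT⁴/S.
α/ε = 2·5.67×10⁻⁸·(276)⁴/405 = 2·5.67×10⁻⁸·5.803×10⁹/405.

α/ε ≈ 1.62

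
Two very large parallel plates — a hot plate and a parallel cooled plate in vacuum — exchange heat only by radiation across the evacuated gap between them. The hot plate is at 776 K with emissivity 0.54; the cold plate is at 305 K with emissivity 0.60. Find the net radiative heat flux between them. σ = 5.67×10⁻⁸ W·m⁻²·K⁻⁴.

For two infinite grey parallel plates, q = σ(T₁⁴ − T₂⁴)/(1/ε₁ + 1/ε₂ − 1).
T₁⁴ − T₂⁴ = 3.626×10¹¹ − 8.654×10⁹ = 3.540×10¹¹ K⁴.
1/ε₁ + 1/ε₂ − 1 = 1.852 + 1.667 − 1 = 2.519.
q = 5.67×10⁻⁸ × 3.540×10¹¹ / 2.519.

q ≈ 7970 W/m²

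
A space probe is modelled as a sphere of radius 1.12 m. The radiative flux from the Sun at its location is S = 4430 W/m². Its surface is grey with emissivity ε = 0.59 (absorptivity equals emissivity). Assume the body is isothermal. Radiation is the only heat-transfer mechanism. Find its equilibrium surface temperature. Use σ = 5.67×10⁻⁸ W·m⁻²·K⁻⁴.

T ≈ 374 K

At equilibrium, absorbed power = emitted power.
Absorbing cross-section = πr² = 3.941 m²; emitting surface = 4πr² = 15.76 m² (ratio 4).
εS·A_cross = εσ·A_surf·T⁴  ⇒  T⁴ = S/(4σ)   (ε cancels).
T⁴ = 4430/(4·5.67×10⁻⁸) = 1.953×10¹⁰ K⁴.
T = (1.953×10¹⁰)^(1/4).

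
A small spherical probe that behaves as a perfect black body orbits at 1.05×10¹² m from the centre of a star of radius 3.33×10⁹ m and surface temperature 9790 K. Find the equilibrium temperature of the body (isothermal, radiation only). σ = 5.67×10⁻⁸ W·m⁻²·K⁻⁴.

T ≈ 390 K

The star's surface emits σT_*⁴; at distance d the flux is S = σT_*⁴(R_*/d)².
S = 5.67×10⁻⁸·(9790)⁴·(3.33×10⁹/1.05×10¹²)² = 5239 W/m².
For an isothermal sphere T⁴ = (1−a)S/(4σ) = 2.310×10¹⁰ K⁴.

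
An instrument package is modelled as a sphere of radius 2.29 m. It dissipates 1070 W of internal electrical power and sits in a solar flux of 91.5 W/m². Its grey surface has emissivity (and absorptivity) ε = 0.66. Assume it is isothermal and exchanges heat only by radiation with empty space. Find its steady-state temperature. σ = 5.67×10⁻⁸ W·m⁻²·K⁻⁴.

T ≈ 170 K

At steady state, absorbed solar power + internal power = radiated power.
Absorbed: α·S·A_cross = 0.66·91.5·16.47 = 994.9 W (cross-section πr²).
Total input = 994.9 + 1070 = 2065 W.
Radiated: εσ·A_surf·T⁴ with A_surf = 4πr² = 65.90 m².
T⁴ = 2065/(0.66·5.67×10⁻⁸·65.90) = 8.373×10⁸ K⁴.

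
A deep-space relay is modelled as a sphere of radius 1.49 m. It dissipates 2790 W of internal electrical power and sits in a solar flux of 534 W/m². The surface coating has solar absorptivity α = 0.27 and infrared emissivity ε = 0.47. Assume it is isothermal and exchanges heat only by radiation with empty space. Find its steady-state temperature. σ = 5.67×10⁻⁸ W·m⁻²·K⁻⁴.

T ≈ 267 K

At steady state, absorbed solar power + internal power = radiated power.
Absorbed: α·S·A_cross = 0.27·534·6.975 = 1006 W (cross-section πr²).
Total input = 1006 + 2790 = 3796 W.
Radiated: εσ·A_surf·T⁴ with A_surf = 4πr² = 27.90 m².
T⁴ = 3796/(0.47·5.67×10⁻⁸·27.90) = 5.105×10⁹ K⁴.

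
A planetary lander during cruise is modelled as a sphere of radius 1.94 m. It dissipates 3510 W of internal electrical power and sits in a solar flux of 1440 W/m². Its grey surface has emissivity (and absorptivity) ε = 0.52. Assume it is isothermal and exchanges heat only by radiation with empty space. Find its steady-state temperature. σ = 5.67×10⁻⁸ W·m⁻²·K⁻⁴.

At steady state, absorbed solar power + internal power = radiated power.
Absorbed: α·S·A_cross = 0.52·1440·11.82 = 8854 W (cross-section πr²).
Total input = 8854 + 3510 = 12360 W.
Radiated: εσ·A_surf·T⁴ with A_surf = 4πr² = 47.29 m².
T⁴ = 12360/(0.52·5.67×10⁻⁸·47.29) = 8.866×10⁹ K⁴.

T ≈ 307 K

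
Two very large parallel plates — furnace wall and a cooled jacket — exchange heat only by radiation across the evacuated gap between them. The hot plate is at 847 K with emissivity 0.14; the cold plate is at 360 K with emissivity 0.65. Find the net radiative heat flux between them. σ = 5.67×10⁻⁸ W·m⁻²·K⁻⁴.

q ≈ 3680 W/m²

For two infinite grey parallel plates, q = σ(T₁⁴ − T₂⁴)/(1/ε₁ + 1/ε₂ − 1).
T₁⁴ − T₂⁴ = 5.147×10¹¹ − 1.680×10¹⁰ = 4.979×10¹¹ K⁴.
1/ε₁ + 1/ε₂ − 1 = 7.143 + 1.538 − 1 = 7.681.
q = 5.67×10⁻⁸ × 4.979×10¹¹ / 7.681.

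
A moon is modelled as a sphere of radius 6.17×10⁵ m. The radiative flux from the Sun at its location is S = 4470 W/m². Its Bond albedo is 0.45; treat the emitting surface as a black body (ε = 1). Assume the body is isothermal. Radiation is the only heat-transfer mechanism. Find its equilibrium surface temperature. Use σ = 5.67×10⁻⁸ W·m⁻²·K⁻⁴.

T ≈ 323 K

At equilibrium, absorbed power = emitted power.
Absorbing cross-section = πr² = 1.196×10¹² m²; emitting surface = 4πr² = 4.784×10¹² m² (ratio 4).
(1−a)S·A_cross = εσ·A_surf·T⁴  ⇒  T⁴ = (1−a)S/(4σ).
T⁴ = 0.550·4470/(4·5.67×10⁻⁸) = 1.084×10¹⁰ K⁴.
T = (1.084×10¹⁰)^(1/4).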